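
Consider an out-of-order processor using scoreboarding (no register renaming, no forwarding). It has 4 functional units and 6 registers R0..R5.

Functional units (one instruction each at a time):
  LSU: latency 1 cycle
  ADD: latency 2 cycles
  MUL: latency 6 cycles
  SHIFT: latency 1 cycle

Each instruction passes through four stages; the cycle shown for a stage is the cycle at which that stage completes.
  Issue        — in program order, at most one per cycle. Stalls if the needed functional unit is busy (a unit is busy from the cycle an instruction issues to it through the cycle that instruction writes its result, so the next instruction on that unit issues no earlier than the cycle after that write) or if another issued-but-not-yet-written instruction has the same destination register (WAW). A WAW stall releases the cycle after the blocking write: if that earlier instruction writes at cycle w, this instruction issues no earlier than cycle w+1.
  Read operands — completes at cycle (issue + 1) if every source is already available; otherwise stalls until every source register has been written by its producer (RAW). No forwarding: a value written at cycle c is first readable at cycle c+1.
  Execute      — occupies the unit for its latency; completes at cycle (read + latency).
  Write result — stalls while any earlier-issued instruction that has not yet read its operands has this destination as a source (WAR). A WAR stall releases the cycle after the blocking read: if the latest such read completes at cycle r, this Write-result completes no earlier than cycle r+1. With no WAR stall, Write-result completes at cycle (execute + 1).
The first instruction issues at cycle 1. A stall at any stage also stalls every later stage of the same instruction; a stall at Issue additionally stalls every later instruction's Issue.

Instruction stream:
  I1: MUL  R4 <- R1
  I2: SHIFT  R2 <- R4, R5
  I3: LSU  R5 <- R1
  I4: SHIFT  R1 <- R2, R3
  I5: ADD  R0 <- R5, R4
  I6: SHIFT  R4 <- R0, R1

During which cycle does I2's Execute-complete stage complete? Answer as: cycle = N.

cycle = 11

cycle 1: I1 dispatched to MUL
cycle 2: I1 operands ready, I2 dispatched to SHIFT
cycle 3: I3 dispatched to LSU
cycle 4: I3 operands ready
cycle 5: I3 complete
cycle 8: I1 complete
cycle 9: R4←I1
cycle 10: I2 operands ready
cycle 11: I2 complete, R5←I3
cycle 12: R2←I2
cycle 13: I4 dispatched to SHIFT
cycle 14: I4 operands ready, I5 dispatched to ADD
cycle 15: I4 complete, I5 operands ready
cycle 16: R1←I4
cycle 17: I5 complete, I6 dispatched to SHIFT
cycle 18: R0←I5
cycle 19: I6 operands ready
cycle 20: I6 complete
cycle 21: R4←I6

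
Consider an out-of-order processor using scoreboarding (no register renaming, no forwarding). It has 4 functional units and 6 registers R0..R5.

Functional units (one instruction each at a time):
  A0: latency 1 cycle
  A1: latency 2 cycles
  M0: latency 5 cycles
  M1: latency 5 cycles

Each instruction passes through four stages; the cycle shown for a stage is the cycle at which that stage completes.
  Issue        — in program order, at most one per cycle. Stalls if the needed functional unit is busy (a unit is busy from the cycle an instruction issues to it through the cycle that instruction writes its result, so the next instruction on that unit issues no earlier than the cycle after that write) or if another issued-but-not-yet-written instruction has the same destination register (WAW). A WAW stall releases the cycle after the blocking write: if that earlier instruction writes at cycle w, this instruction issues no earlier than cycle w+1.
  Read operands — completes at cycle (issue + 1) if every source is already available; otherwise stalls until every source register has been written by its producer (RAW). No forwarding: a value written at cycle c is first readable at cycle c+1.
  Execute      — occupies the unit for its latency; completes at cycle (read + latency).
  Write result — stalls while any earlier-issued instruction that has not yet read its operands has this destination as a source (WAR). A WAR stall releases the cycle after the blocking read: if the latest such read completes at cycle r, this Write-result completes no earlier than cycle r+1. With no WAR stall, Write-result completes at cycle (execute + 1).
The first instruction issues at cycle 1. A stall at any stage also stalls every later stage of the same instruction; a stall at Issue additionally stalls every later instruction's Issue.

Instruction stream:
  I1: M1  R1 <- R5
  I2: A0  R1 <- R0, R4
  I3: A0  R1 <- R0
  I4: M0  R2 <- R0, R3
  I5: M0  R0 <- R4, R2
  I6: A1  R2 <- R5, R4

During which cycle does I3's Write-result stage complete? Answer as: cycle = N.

t=1  I1 issues→M1
t=2  I1 reads
t=7  I1 exec-done
t=8  I1 writes R1
t=9  I2 issues→A0
t=10  I2 reads
t=11  I2 exec-done
t=12  I2 writes R1
t=13  I3 issues→A0
t=14  I3 reads · I4 issues→M0
t=15  I3 exec-done · I4 reads
t=16  I3 writes R1
t=20  I4 exec-done
t=21  I4 writes R2
t=22  I5 issues→M0
t=23  I5 reads · I6 issues→A1
t=24  I6 reads
t=26  I6 exec-done
t=27  I6 writes R2
t=28  I5 exec-done
t=29  I5 writes R0

cycle = 16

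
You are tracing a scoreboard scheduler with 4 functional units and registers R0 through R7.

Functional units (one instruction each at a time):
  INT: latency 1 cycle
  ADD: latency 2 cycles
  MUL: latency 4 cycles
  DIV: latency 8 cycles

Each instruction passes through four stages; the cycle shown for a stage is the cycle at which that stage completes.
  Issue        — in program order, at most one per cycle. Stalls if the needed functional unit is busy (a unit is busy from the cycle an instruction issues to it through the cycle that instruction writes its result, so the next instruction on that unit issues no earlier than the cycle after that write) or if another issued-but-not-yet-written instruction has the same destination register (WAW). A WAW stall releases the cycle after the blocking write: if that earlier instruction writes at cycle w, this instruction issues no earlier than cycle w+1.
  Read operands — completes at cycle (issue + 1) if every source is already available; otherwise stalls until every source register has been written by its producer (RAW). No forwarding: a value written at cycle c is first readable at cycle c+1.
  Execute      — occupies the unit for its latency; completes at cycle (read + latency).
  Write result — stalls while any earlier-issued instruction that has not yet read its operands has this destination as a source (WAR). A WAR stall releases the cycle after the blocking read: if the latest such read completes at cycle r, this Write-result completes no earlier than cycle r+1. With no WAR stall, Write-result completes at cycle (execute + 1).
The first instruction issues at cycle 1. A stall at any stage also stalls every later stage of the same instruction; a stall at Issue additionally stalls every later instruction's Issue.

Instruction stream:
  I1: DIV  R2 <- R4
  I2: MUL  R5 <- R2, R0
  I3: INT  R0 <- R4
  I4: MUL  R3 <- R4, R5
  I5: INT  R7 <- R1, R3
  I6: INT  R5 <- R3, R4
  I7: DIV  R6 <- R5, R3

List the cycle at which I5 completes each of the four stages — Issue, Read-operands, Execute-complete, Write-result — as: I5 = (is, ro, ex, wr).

I5 = (19, 25, 26, 27)

I1 -> (1, 2, 10, 11)
I2 -> (2, 12, 16, 17)  // RAW R2: wait I1 write@11
I3 -> (3, 4, 5, 13)  // WAR R0: wait I2 read@12
I4 -> (18, 19, 23, 24)  // struct: MUL busy until I2 writes@17
I5 -> (19, 25, 26, 27)  // RAW R3: wait I4 write@24
I6 -> (28, 29, 30, 31)  // struct: INT busy until I5 writes@27
I7 -> (29, 32, 40, 41)  // RAW R5: wait I6 write@31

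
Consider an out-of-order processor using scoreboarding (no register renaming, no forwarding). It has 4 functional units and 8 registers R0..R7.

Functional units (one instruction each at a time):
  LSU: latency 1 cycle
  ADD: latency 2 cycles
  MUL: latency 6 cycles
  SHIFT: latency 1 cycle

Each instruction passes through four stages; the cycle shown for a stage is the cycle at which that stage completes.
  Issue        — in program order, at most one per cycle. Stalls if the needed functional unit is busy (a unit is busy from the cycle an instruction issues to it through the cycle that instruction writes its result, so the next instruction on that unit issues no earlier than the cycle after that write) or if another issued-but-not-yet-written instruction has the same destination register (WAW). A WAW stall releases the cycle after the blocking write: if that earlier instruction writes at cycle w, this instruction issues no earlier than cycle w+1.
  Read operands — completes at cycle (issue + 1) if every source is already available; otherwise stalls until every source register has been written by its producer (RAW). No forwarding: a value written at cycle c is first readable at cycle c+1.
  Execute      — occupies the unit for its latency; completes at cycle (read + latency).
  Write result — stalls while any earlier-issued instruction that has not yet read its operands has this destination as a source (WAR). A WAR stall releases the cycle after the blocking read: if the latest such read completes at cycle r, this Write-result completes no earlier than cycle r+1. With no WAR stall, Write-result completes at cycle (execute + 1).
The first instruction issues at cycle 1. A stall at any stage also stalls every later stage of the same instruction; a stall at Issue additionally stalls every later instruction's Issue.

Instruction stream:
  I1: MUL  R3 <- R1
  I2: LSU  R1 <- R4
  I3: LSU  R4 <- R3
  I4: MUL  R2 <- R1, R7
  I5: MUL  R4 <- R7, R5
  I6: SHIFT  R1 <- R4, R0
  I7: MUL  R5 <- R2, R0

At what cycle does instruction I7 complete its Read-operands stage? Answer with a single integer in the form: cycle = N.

  I1 | 1 | 2 | 8 | 9
  I2 | 2 | 3 | 4 | 5
  I3 | 6 | 10 | 11 | 12   struct: LSU busy until I2 writes@5 · RAW R3: wait I1 write@9
  I4 | 10 | 11 | 17 | 18   struct: MUL busy until I1 writes@9
  I5 | 19 | 20 | 26 | 27   struct: MUL busy until I4 writes@18
  I6 | 20 | 28 | 29 | 30   RAW R4: wait I5 write@27
  I7 | 28 | 29 | 35 | 36   struct: MUL busy until I5 writes@27

cycle = 29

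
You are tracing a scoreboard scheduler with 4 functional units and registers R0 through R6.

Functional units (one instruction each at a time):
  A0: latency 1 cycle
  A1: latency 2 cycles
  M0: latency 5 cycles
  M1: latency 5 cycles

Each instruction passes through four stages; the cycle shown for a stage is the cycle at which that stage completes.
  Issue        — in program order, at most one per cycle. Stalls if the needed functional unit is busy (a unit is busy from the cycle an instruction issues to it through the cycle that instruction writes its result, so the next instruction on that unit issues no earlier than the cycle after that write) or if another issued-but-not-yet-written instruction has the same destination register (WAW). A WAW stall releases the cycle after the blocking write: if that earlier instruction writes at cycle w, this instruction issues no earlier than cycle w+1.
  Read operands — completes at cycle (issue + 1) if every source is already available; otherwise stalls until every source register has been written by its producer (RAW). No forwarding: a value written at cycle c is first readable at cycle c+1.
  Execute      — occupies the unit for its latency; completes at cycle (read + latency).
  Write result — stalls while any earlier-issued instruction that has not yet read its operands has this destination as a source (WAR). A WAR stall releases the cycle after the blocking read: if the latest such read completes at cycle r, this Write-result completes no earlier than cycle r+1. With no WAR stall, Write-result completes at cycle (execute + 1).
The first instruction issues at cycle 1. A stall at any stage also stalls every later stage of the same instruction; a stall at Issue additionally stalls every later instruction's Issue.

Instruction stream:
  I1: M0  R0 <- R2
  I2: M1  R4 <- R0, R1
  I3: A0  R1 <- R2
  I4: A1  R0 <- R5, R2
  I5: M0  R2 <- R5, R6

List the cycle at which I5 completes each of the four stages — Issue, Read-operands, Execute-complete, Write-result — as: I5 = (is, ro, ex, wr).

[1] issue I1 (M0)
[2] I1 read-ops · issue I2 (M1)
[3] issue I3 (A0)
[4] I3 read-ops
[5] I3 finished on A0
[7] I1 finished on M0
[8] I1→R0
[9] I2 read-ops · issue I4 (A1)
[10] I3→R1 · I4 read-ops · issue I5 (M0)
[11] I5 read-ops
[12] I4 finished on A1
[13] I4→R0
[14] I2 finished on M1
[15] I2→R4
[16] I5 finished on M0
[17] I5→R2

I5 = (10, 11, 16, 17)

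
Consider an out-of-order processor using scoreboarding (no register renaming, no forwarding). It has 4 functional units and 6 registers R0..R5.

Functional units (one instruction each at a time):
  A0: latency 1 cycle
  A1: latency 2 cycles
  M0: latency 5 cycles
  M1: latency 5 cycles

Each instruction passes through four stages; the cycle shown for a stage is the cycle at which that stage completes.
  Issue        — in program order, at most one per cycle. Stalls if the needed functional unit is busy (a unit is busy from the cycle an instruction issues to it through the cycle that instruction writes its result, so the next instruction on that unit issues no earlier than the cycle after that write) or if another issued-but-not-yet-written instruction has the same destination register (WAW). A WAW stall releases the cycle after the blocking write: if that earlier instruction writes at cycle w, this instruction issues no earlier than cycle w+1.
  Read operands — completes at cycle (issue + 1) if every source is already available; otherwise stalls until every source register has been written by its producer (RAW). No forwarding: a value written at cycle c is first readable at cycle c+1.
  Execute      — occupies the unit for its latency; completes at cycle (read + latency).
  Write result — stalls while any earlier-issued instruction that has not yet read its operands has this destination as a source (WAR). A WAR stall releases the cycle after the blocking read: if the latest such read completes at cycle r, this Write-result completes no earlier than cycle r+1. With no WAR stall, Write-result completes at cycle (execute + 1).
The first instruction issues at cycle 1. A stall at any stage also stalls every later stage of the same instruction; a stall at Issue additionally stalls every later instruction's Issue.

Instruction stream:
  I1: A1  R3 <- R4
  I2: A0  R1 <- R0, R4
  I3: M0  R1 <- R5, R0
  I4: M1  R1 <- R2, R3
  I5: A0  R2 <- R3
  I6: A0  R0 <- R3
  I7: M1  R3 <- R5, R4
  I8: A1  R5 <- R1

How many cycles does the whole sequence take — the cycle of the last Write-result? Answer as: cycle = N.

[1] issue I1 (A1)
[2] I1 read-ops · issue I2 (A0)
[3] I2 read-ops
[4] I1 finished on A1 · I2 finished on A0
[5] I1→R3 · I2→R1
[6] issue I3 (M0)
[7] I3 read-ops
[12] I3 finished on M0
[13] I3→R1
[14] issue I4 (M1)
[15] I4 read-ops · issue I5 (A0)
[16] I5 read-ops
[17] I5 finished on A0
[18] I5→R2
[19] issue I6 (A0)
[20] I4 finished on M1 · I6 read-ops
[21] I4→R1 · I6 finished on A0
[22] I6→R0 · issue I7 (M1)
[23] I7 read-ops · issue I8 (A1)
[24] I8 read-ops
[26] I8 finished on A1
[27] I8→R5
[28] I7 finished on M1
[29] I7→R3

cycle = 29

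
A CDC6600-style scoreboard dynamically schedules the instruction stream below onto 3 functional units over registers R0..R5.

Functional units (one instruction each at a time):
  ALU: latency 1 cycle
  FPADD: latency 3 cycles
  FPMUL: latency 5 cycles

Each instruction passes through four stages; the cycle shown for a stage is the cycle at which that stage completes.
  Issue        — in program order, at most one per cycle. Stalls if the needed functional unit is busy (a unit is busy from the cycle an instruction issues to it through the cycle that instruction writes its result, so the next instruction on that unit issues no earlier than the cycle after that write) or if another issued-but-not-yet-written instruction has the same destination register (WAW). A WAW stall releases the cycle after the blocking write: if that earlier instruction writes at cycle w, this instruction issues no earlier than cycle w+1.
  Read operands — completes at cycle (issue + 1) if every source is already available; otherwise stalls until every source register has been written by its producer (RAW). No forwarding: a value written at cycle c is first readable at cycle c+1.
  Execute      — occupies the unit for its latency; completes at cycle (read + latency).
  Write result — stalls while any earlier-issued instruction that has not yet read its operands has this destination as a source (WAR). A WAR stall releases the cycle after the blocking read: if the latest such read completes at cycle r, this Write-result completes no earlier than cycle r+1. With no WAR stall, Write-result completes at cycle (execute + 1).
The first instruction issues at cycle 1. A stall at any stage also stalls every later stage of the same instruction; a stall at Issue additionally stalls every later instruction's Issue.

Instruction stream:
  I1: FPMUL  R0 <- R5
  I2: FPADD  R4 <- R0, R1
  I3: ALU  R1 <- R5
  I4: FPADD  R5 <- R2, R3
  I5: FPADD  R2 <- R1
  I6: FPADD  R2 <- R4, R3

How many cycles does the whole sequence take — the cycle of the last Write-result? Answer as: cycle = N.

[1] I1→FPMUL
[2] I1 RO; I2→FPADD
[3] I3→ALU
[4] I3 RO
[5] I3 EX
[7] I1 EX
[8] I1 WR R0
[9] I2 RO
[10] I3 WR R1
[12] I2 EX
[13] I2 WR R4
[14] I4→FPADD
[15] I4 RO
[18] I4 EX
[19] I4 WR R5
[20] I5→FPADD
[21] I5 RO
[24] I5 EX
[25] I5 WR R2
[26] I6→FPADD
[27] I6 RO
[30] I6 EX
[31] I6 WR R2

cycle = 31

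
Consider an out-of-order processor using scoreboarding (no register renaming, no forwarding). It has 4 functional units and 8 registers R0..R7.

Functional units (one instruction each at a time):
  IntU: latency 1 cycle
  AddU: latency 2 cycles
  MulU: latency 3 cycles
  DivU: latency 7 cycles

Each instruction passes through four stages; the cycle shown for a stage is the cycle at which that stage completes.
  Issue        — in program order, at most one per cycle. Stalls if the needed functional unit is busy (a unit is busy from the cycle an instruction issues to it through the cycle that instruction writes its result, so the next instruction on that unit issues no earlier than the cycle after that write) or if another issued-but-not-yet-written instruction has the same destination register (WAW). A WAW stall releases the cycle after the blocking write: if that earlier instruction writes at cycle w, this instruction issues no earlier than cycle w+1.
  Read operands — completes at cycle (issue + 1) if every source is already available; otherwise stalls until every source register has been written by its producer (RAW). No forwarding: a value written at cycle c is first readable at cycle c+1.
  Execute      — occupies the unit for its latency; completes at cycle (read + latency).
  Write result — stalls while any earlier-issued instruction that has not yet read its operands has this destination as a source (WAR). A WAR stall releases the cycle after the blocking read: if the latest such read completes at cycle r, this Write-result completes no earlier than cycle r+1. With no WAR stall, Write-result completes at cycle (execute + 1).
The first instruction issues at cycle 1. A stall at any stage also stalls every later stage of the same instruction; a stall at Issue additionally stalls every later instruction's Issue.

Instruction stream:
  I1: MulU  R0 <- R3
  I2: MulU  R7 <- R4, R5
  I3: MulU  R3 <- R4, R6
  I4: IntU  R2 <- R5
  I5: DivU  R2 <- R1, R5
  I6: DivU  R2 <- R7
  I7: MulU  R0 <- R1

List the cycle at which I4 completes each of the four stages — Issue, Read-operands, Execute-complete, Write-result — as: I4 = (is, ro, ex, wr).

cycle 1: I1→MulU
cycle 2: I1 RO
cycle 5: I1 EX
cycle 6: I1 WR R0
cycle 7: I2→MulU
cycle 8: I2 RO
cycle 11: I2 EX
cycle 12: I2 WR R7
cycle 13: I3→MulU
cycle 14: I3 RO, I4→IntU
cycle 15: I4 RO
cycle 16: I4 EX
cycle 17: I3 EX, I4 WR R2
cycle 18: I3 WR R3, I5→DivU
cycle 19: I5 RO
cycle 26: I5 EX
cycle 27: I5 WR R2
cycle 28: I6→DivU
cycle 29: I6 RO, I7→MulU
cycle 30: I7 RO
cycle 33: I7 EX
cycle 34: I7 WR R0
cycle 36: I6 EX
cycle 37: I6 WR R2

I4 = (14, 15, 16, 17)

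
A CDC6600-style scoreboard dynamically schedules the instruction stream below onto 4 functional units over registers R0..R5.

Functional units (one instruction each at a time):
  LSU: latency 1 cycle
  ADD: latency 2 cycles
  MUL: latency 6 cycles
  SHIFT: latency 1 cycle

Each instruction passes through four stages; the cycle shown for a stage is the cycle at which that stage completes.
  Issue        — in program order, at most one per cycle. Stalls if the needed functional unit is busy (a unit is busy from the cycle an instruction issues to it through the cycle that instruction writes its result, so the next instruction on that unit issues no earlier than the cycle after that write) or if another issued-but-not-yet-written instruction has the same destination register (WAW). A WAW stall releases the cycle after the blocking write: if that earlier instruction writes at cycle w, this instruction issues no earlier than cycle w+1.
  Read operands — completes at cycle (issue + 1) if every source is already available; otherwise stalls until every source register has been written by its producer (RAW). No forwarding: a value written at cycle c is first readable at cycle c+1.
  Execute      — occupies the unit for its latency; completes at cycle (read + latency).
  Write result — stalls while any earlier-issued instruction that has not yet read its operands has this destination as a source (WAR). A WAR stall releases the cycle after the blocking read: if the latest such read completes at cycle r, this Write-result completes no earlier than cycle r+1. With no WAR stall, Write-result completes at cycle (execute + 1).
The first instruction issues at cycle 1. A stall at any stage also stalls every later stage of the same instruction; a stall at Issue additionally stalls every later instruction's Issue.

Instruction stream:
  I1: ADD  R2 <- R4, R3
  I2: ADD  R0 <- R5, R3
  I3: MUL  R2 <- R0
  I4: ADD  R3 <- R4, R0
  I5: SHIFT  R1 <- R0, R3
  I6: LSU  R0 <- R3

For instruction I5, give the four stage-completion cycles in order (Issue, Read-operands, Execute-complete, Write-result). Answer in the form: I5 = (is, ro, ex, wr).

I1 -> (1, 2, 4, 5)
I2 -> (6, 7, 9, 10)  // struct: ADD busy until I1 writes@5
I3 -> (7, 11, 17, 18)  // RAW R0: wait I2 write@10
I4 -> (11, 12, 14, 15)  // struct: ADD busy until I2 writes@10
I5 -> (12, 16, 17, 18)  // RAW R3: wait I4 write@15
I6 -> (13, 16, 17, 18)  // RAW R3: wait I4 write@15

I5 = (12, 16, 17, 18)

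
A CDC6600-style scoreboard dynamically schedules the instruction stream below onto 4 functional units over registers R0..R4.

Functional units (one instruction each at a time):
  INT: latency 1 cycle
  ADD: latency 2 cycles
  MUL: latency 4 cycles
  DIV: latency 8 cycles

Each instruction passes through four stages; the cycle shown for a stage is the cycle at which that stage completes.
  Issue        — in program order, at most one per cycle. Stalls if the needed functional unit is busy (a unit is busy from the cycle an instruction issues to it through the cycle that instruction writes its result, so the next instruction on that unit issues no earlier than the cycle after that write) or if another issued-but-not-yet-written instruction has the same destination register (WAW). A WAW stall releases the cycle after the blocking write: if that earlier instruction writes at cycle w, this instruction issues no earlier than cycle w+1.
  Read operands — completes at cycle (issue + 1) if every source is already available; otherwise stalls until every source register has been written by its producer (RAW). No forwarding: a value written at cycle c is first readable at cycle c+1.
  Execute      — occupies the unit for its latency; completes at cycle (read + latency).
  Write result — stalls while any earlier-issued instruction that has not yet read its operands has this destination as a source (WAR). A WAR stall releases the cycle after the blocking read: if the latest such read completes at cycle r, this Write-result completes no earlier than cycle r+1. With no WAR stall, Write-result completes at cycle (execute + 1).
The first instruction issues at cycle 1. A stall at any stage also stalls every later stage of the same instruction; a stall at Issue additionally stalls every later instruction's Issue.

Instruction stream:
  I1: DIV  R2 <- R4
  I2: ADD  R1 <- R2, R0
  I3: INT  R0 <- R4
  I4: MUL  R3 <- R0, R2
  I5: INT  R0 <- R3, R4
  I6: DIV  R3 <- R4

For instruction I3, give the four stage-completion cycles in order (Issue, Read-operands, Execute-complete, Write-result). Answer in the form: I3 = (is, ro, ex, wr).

I3 = (3, 4, 5, 13)

I1 -> (1, 2, 10, 11)
I2 -> (2, 12, 14, 15)  // RAW R2: wait I1 write@11
I3 -> (3, 4, 5, 13)  // WAR R0: wait I2 read@12
I4 -> (4, 14, 18, 19)  // RAW R0: wait I3 write@13
I5 -> (14, 20, 21, 22)  // struct: INT busy until I3 writes@13, RAW R3: wait I4 write@19
I6 -> (20, 21, 29, 30)  // WAW R3: wait I4 write@19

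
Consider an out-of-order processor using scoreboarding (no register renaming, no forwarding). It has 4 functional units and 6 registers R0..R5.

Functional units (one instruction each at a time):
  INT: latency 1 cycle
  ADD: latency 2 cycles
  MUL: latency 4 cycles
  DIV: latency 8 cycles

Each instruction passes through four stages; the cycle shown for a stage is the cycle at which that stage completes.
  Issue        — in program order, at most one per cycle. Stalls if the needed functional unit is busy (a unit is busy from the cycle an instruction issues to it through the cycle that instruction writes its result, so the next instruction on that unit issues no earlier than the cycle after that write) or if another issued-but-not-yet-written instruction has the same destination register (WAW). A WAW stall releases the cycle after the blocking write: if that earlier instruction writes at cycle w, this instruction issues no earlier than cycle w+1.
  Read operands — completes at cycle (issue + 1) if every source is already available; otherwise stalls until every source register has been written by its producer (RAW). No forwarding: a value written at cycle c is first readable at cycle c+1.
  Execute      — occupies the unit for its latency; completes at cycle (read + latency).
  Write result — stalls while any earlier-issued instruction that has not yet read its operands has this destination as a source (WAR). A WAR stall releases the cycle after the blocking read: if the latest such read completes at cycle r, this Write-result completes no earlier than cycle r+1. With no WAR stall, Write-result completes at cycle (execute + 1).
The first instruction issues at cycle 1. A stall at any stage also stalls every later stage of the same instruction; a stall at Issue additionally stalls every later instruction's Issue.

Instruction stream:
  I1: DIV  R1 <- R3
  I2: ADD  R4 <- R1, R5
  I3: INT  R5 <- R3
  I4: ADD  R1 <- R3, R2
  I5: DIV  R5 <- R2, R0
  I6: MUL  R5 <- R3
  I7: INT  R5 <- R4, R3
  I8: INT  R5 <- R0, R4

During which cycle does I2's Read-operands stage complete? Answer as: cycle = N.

cycle = 12

cycle 1: I1 issues→DIV
cycle 2: I1 reads | I2 issues→ADD
cycle 3: I3 issues→INT
cycle 4: I3 reads
cycle 5: I3 exec-done
cycle 10: I1 exec-done
cycle 11: I1 writes R1
cycle 12: I2 reads
cycle 13: I3 writes R5
cycle 14: I2 exec-done
cycle 15: I2 writes R4
cycle 16: I4 issues→ADD
cycle 17: I4 reads | I5 issues→DIV
cycle 18: I5 reads
cycle 19: I4 exec-done
cycle 20: I4 writes R1
cycle 26: I5 exec-done
cycle 27: I5 writes R5
cycle 28: I6 issues→MUL
cycle 29: I6 reads
cycle 33: I6 exec-done
cycle 34: I6 writes R5
cycle 35: I7 issues→INT
cycle 36: I7 reads
cycle 37: I7 exec-done
cycle 38: I7 writes R5
cycle 39: I8 issues→INT
cycle 40: I8 reads
cycle 41: I8 exec-done
cycle 42: I8 writes R5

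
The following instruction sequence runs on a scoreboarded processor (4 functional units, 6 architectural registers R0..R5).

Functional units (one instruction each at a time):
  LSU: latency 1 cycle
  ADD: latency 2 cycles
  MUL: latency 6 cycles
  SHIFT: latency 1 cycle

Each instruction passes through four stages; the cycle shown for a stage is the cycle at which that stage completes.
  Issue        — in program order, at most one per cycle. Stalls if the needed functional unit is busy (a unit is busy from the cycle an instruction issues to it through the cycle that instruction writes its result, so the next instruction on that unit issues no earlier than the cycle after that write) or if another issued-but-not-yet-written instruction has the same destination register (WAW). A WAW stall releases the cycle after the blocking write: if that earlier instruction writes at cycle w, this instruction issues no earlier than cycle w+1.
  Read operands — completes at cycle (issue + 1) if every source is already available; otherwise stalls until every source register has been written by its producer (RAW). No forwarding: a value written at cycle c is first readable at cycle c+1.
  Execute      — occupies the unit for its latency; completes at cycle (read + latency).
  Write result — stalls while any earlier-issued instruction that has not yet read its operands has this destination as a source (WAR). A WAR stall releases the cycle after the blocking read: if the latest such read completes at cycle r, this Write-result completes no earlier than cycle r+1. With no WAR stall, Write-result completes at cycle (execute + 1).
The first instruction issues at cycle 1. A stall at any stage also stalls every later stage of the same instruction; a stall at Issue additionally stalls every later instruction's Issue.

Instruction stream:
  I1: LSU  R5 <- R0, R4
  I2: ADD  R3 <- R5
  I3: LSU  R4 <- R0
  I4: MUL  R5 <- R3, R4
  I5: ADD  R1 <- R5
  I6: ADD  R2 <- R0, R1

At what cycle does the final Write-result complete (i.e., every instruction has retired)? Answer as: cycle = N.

cycle = 25

[I1] 1/2/3/4
[I2] 2/5/7/8  (RAW R5: wait I1 write@4)
[I3] 5/6/7/8  (struct: LSU busy until I1 writes@4)
[I4] 6/9/15/16  (RAW R3: wait I2 write@8; RAW R4: wait I3 write@8)
[I5] 9/17/19/20  (struct: ADD busy until I2 writes@8; RAW R5: wait I4 write@16)
[I6] 21/22/24/25  (struct: ADD busy until I5 writes@20)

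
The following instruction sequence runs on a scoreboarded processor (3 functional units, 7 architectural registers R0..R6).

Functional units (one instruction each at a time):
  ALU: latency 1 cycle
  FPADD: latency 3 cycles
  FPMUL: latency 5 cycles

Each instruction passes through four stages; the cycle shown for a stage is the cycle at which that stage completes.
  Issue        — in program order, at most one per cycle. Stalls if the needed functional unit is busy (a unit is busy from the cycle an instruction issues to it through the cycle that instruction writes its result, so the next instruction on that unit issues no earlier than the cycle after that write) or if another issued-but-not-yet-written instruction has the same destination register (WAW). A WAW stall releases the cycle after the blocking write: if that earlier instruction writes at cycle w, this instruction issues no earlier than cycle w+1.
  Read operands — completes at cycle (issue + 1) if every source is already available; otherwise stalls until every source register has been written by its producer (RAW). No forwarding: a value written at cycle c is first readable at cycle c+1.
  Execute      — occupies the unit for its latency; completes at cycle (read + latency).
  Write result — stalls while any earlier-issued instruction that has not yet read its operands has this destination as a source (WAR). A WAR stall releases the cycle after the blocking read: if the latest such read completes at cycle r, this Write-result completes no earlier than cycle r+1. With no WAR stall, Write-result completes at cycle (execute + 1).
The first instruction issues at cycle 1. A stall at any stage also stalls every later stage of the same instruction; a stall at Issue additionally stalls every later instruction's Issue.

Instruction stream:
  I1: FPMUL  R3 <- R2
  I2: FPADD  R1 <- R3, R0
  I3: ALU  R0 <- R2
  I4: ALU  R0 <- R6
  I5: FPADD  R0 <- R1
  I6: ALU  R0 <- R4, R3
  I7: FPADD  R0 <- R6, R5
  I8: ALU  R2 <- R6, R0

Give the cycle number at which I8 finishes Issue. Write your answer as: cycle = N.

cycle = 26

cycle 1: I1 dispatched to FPMUL
cycle 2: I1 operands ready, I2 dispatched to FPADD
cycle 3: I3 dispatched to ALU
cycle 4: I3 operands ready
cycle 5: I3 complete
cycle 7: I1 complete
cycle 8: R3←I1
cycle 9: I2 operands ready
cycle 10: R0←I3
cycle 11: I4 dispatched to ALU
cycle 12: I2 complete, I4 operands ready
cycle 13: R1←I2, I4 complete
cycle 14: R0←I4
cycle 15: I5 dispatched to FPADD
cycle 16: I5 operands ready
cycle 19: I5 complete
cycle 20: R0←I5
cycle 21: I6 dispatched to ALU
cycle 22: I6 operands ready
cycle 23: I6 complete
cycle 24: R0←I6
cycle 25: I7 dispatched to FPADD
cycle 26: I7 operands ready, I8 dispatched to ALU
cycle 29: I7 complete
cycle 30: R0←I7
cycle 31: I8 operands ready
cycle 32: I8 complete
cycle 33: R2←I8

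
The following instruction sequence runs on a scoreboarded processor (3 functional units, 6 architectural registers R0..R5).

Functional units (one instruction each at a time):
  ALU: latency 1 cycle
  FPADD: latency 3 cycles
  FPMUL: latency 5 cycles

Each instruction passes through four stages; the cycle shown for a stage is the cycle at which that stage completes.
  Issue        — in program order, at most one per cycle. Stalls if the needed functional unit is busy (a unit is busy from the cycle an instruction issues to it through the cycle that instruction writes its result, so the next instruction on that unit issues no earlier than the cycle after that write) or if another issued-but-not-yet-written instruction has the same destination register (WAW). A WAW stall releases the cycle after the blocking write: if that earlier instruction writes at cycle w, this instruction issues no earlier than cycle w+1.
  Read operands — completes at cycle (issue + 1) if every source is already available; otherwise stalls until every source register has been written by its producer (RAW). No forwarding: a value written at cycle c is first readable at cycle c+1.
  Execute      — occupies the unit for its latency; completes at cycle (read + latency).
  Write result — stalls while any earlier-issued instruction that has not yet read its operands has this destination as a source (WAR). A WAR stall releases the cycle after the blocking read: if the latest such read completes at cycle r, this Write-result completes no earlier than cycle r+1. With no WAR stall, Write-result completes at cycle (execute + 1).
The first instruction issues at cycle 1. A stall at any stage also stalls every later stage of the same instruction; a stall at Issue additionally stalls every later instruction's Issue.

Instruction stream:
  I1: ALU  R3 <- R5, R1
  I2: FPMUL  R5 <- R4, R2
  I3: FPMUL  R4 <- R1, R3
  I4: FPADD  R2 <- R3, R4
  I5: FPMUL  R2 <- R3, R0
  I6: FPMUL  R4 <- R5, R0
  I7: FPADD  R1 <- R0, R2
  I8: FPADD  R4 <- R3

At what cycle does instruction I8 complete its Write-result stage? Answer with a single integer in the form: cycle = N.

1) issue 1, read 2, done 3, write 4
2) issue 2, read 3, done 8, write 9
3) issue 10, read 11, done 16, write 17  <struct: FPMUL busy until I2 writes@9>
4) issue 11, read 18, done 21, write 22  <RAW R4: wait I3 write@17>
5) issue 23, read 24, done 29, write 30  <WAW R2: wait I4 write@22>
6) issue 31, read 32, done 37, write 38  <struct: FPMUL busy until I5 writes@30>
7) issue 32, read 33, done 36, write 37
8) issue 39, read 40, done 43, write 44  <WAW R4: wait I6 write@38>

cycle = 44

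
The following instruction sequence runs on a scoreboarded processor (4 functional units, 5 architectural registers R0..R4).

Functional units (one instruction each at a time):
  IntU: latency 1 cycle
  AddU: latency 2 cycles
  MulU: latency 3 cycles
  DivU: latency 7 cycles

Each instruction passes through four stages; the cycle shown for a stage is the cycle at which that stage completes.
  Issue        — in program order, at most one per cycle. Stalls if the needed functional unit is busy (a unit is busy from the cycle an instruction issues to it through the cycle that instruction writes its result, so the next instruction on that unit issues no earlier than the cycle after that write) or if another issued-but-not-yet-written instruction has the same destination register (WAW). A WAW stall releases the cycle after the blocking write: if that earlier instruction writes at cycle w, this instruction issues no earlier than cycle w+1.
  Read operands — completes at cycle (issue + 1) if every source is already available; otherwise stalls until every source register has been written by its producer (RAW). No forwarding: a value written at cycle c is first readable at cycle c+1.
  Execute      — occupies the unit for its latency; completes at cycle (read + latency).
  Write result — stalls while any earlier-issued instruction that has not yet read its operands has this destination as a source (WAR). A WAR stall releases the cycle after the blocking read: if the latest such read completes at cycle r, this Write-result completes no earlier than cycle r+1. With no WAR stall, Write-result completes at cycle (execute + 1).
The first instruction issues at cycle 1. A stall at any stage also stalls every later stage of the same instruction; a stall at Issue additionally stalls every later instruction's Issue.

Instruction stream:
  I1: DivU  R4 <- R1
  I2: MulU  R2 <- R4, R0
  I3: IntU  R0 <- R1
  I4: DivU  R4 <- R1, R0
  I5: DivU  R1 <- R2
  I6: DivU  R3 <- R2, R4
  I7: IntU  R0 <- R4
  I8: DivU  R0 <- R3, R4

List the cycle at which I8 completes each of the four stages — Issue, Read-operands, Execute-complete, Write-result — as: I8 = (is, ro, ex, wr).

I8 = (42, 43, 50, 51)

c1: issue I1 (DivU)
c2: I1 read-ops; issue I2 (MulU)
c3: issue I3 (IntU)
c4: I3 read-ops
c5: I3 finished on IntU
c9: I1 finished on DivU
c10: I1→R4
c11: I2 read-ops; issue I4 (DivU)
c12: I3→R0
c13: I4 read-ops
c14: I2 finished on MulU
c15: I2→R2
c20: I4 finished on DivU
c21: I4→R4
c22: issue I5 (DivU)
c23: I5 read-ops
c30: I5 finished on DivU
c31: I5→R1
c32: issue I6 (DivU)
c33: I6 read-ops; issue I7 (IntU)
c34: I7 read-ops
c35: I7 finished on IntU
c36: I7→R0
c40: I6 finished on DivU
c41: I6→R3
c42: issue I8 (DivU)
c43: I8 read-ops
c50: I8 finished on DivU
c51: I8→R0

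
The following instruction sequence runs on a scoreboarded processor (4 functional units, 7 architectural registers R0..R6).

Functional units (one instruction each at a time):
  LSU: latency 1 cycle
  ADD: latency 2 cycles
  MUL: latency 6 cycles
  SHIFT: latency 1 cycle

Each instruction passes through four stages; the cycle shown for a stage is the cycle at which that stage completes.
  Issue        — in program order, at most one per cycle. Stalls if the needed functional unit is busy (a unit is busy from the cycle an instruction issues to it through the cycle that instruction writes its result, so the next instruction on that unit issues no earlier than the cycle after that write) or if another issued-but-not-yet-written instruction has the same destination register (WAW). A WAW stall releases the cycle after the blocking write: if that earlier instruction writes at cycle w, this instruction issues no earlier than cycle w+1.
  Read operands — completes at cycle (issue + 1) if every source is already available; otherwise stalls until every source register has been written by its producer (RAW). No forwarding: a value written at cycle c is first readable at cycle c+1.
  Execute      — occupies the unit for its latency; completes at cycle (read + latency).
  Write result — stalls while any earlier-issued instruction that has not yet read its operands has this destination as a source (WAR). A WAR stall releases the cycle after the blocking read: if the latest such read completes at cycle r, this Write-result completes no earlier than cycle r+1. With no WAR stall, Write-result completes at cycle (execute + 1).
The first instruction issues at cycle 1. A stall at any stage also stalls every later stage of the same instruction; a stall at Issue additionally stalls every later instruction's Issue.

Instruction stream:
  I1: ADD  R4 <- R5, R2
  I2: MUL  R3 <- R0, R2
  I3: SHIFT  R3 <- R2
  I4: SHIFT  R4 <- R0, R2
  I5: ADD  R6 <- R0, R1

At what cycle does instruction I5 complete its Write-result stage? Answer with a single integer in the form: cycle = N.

cycle = 20

I1  is:1  ro:2  ex:4  wr:5
I2  is:2  ro:3  ex:9  wr:10
I3  is:11  ro:12  ex:13  wr:14  — WAW R3: wait I2 write@10
I4  is:15  ro:16  ex:17  wr:18  — struct: SHIFT busy until I3 writes@14
I5  is:16  ro:17  ex:19  wr:20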